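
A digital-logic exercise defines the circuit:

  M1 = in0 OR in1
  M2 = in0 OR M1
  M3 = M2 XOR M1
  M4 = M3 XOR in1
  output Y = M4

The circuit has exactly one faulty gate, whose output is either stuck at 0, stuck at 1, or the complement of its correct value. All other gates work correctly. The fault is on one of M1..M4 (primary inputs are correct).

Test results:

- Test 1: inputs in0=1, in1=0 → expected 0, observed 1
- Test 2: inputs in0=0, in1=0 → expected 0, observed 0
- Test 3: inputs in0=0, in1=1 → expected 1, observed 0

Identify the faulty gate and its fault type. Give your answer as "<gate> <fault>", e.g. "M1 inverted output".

Fault-free values for test 1 (in0=1, in1=0): M1=1, M2=1, M3=0, M4=0, giving Y=0. Observed 1.
Test 1: faults giving observed 1 are {M1 stuck-at-0, M1 inverted output, M2 stuck-at-0, M2 inverted output, M3 stuck-at-1, M3 inverted output, M4 stuck-at-1, M4 inverted output}.
Test 2 (in0=0, in1=0): fault-free M1=0, M2=0, M3=0, M4=0 → 0; observed 0. Eliminates M2 inverted output, M3 stuck-at-1, M3 inverted output, M4 stuck-at-1, M4 inverted output.
Test 3 (in0=0, in1=1): fault-free M1=1, M2=1, M3=0, M4=1 → 1; observed 0. Eliminates M1 stuck-at-0, M1 inverted output.
Only M2 stuck-at-0 is consistent with every test.

M2 stuck-at-0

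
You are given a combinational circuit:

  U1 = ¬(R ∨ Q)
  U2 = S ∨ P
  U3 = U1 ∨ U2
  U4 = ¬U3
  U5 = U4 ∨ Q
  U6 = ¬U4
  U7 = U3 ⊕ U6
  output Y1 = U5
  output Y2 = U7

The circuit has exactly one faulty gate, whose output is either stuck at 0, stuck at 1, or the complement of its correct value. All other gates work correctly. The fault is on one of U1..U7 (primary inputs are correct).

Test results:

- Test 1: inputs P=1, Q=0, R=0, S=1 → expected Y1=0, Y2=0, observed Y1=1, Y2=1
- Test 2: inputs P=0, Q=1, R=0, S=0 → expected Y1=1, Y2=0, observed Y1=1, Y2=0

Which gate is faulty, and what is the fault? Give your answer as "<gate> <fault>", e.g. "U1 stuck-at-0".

U4 stuck-at-1

Fault-free values for test 1 (P=1, Q=0, R=0, S=1): U1=1, U2=1, U3=1, U4=0, U5=0, U6=1, U7=0, giving Y1=0, Y2=0. Observed Y1=1, Y2=1.
Test 1: faults giving observed Y1=1, Y2=1 are {U4 stuck-at-1, U4 inverted output}.
Test 2 (P=0, Q=1, R=0, S=0): fault-free U1=0, U2=0, U3=0, U4=1, U5=1, U6=0, U7=0 → Y1=1, Y2=0; observed Y1=1, Y2=0. Eliminates U4 inverted output.
Only U4 stuck-at-1 is consistent with every test.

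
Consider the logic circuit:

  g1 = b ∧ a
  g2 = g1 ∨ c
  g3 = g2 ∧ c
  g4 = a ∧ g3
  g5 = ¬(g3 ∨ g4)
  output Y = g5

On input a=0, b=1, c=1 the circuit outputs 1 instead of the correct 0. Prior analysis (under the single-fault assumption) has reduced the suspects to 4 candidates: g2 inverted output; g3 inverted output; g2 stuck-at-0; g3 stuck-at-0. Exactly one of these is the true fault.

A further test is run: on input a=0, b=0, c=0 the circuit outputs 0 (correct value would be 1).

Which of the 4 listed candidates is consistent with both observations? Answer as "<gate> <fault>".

g3 inverted output

Evaluate each candidate on input a=0, b=0, c=0:
  g2 inverted output: g1=0, g2=1 [inverted output], g3=0, g4=0, g5=1 → 1 — eliminated
  g3 inverted output: g1=0, g2=0, g3=1 [inverted output], g4=0, g5=0 → 0 — matches
  g2 stuck-at-0: g1=0, g2=0 [stuck-at-0], g3=0, g4=0, g5=1 → 1 — eliminated
  g3 stuck-at-0: g1=0, g2=0, g3=0 [stuck-at-0], g4=0, g5=1 → 1 — eliminated
Only g3 inverted output reproduces the observed 0.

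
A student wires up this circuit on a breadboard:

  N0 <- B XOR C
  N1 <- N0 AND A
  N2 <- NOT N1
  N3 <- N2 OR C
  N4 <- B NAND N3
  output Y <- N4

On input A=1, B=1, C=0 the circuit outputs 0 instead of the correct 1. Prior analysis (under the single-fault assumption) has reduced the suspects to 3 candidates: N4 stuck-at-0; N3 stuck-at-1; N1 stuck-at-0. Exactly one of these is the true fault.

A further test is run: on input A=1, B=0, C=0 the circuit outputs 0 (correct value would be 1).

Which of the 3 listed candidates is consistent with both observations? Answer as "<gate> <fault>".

N4 stuck-at-0

Evaluate each candidate on input A=1, B=0, C=0:
  N4 stuck-at-0: N0=0, N1=0, N2=1, N3=1, N4=0 [stuck-at-0] → 0 — matches
  N3 stuck-at-1: N0=0, N1=0, N2=1, N3=1 [stuck-at-1], N4=1 → 1 — eliminated
  N1 stuck-at-0: N0=0, N1=0 [stuck-at-0], N2=1, N3=1, N4=1 → 1 — eliminated
Only N4 stuck-at-0 reproduces the observed 0.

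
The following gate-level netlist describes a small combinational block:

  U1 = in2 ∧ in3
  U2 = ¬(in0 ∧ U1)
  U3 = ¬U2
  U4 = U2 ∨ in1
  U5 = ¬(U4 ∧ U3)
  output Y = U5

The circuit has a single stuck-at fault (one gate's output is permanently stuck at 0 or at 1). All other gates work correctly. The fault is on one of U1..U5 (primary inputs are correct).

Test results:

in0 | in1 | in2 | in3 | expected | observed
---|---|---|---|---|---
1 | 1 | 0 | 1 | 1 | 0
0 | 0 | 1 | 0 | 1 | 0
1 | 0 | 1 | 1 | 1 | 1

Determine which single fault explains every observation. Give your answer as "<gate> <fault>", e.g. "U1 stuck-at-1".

Fault-free values for test 1 (in0=1, in1=1, in2=0, in3=1): U1=0, U2=1, U3=0, U4=1, U5=1, giving Y=1. Observed 0.
Test 1: faults giving observed 0 are {U1 stuck-at-1, U2 stuck-at-0, U3 stuck-at-1, U5 stuck-at-0}.
Test 2 (in0=0, in1=0, in2=1, in3=0): fault-free U1=0, U2=1, U3=0, U4=1, U5=1 → 1; observed 0. Eliminates U1 stuck-at-1, U2 stuck-at-0.
Test 3 (in0=1, in1=0, in2=1, in3=1): fault-free U1=1, U2=0, U3=1, U4=0, U5=1 → 1; observed 1. Eliminates U5 stuck-at-0.
Only U3 stuck-at-1 is consistent with every test.

U3 stuck-at-1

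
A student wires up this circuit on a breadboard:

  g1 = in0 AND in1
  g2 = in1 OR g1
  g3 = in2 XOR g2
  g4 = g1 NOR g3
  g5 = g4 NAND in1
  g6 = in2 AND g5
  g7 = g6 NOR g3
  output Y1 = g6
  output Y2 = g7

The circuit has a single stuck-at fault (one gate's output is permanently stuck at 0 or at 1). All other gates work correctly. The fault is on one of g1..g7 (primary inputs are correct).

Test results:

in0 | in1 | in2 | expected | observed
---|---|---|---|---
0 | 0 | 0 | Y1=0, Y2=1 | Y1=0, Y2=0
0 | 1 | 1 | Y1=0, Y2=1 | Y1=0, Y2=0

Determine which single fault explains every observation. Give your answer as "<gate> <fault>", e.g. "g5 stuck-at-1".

Fault-free values for test 1 (in0=0, in1=0, in2=0): g1=0, g2=0, g3=0, g4=1, g5=1, g6=0, g7=1, giving Y1=0, Y2=1. Observed Y1=0, Y2=0.
Test 1: faults giving observed Y1=0, Y2=0 are {g1 stuck-at-1, g2 stuck-at-1, g3 stuck-at-1, g7 stuck-at-0}.
Test 2 (in0=0, in1=1, in2=1): fault-free g1=0, g2=1, g3=0, g4=1, g5=0, g6=0, g7=1 → Y1=0, Y2=1; observed Y1=0, Y2=0. Eliminates g1 stuck-at-1, g2 stuck-at-1, g3 stuck-at-1.
Only g7 stuck-at-0 is consistent with every test.

g7 stuck-at-0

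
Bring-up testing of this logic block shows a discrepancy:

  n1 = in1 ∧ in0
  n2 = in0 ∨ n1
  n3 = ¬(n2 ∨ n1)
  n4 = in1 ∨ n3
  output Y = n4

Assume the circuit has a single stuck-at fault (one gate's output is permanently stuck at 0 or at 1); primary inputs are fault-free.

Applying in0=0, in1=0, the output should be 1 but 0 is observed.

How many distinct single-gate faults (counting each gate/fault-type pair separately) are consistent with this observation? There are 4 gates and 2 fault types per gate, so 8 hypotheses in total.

4

Fault-free: n1=0, n2=0, n3=1, n4=1 → 1. Observed 0.
  n1 stuck-at-0: output 1 ✗
  n1 stuck-at-1: output 0 ✓
  n2 stuck-at-0: output 1 ✗
  n2 stuck-at-1: output 0 ✓
  n3 stuck-at-0: output 0 ✓
  n3 stuck-at-1: output 1 ✗
  n4 stuck-at-0: output 0 ✓
  n4 stuck-at-1: output 1 ✗
Consistent faults: {n1 stuck-at-1, n2 stuck-at-1, n3 stuck-at-0, n4 stuck-at-0} — 4 in all.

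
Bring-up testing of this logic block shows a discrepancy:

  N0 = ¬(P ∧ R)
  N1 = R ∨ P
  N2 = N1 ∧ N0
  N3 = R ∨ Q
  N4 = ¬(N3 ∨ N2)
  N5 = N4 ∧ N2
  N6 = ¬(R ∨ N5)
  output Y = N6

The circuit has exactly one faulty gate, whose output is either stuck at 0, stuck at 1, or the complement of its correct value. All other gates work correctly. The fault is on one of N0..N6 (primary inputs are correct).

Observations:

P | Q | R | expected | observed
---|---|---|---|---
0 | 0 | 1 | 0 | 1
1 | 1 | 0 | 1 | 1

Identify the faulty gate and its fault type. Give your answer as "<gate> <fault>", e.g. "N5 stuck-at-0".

Fault-free values for test 1 (P=0, Q=0, R=1): N0=1, N1=1, N2=1, N3=1, N4=0, N5=0, N6=0, giving Y=0. Observed 1.
Test 1: faults giving observed 1 are {N6 stuck-at-1, N6 inverted output}.
Test 2 (P=1, Q=1, R=0): fault-free N0=1, N1=1, N2=1, N3=1, N4=0, N5=0, N6=1 → 1; observed 1. Eliminates N6 inverted output.
Only N6 stuck-at-1 is consistent with every test.

N6 stuck-at-1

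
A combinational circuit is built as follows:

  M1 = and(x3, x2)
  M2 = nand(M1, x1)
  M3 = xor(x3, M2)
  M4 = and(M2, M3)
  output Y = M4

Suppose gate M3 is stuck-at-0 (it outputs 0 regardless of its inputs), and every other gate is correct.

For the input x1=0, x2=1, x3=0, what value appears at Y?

Propagate with M3 forced: M1=0, M2=1, M3=0 [stuck-at-0], M4=0.
So Y = 0. (Without the fault it would be 1.)

0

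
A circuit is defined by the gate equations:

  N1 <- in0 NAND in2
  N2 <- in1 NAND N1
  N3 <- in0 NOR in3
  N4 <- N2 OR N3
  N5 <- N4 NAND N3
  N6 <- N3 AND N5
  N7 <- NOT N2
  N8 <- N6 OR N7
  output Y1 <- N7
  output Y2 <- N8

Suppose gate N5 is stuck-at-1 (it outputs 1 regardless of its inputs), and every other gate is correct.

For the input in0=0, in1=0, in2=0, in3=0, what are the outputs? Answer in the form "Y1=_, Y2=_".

Propagate with N5 forced: N1=1, N2=1, N3=1, N4=1, N5=1 [stuck-at-1], N6=1, N7=0, N8=1.
So the outputs are Y1=0, Y2=1. (Without the fault they would be Y1=0, Y2=0.)

Y1=0, Y2=1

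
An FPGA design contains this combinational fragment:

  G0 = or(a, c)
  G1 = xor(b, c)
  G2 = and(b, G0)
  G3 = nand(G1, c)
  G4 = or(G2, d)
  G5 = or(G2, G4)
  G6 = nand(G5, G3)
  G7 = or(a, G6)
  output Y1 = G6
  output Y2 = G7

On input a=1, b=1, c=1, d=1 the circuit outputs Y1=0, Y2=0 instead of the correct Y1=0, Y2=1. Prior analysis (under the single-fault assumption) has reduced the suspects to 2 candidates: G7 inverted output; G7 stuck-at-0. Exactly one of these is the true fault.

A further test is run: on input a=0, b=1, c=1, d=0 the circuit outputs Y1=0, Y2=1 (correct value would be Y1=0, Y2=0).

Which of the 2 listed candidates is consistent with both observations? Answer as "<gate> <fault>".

G7 inverted output

Evaluate each candidate on input a=0, b=1, c=1, d=0:
  G7 inverted output: G0=1, G1=0, G2=1, G3=1, G4=1, G5=1, G6=0, G7=1 [inverted output] → Y1=0, Y2=1 — matches
  G7 stuck-at-0: G0=1, G1=0, G2=1, G3=1, G4=1, G5=1, G6=0, G7=0 [stuck-at-0] → Y1=0, Y2=0 — eliminated
Only G7 inverted output reproduces the observed Y1=0, Y2=1.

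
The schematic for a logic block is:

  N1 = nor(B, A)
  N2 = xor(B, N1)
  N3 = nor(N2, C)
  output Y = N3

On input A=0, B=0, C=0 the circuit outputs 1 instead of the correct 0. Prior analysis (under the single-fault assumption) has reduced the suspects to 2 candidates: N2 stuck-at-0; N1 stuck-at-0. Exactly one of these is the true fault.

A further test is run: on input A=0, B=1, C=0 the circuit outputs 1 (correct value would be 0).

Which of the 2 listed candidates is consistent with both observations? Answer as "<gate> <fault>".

N2 stuck-at-0

Evaluate each candidate on input A=0, B=1, C=0:
  N2 stuck-at-0: N1=0, N2=0 [stuck-at-0], N3=1 → 1 — matches
  N1 stuck-at-0: N1=0 [stuck-at-0], N2=1, N3=0 → 0 — eliminated
Only N2 stuck-at-0 reproduces the observed 1.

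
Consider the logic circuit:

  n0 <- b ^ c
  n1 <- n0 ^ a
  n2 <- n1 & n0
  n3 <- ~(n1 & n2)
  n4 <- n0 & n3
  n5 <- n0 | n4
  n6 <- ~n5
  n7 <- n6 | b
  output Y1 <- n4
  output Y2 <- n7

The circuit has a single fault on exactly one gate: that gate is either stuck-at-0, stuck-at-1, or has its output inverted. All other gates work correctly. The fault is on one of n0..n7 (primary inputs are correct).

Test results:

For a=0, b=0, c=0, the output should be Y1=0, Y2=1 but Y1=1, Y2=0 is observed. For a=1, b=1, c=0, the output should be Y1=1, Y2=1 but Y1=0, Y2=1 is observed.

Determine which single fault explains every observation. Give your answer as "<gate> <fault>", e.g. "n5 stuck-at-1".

Fault-free values for test 1 (a=0, b=0, c=0): n0=0, n1=0, n2=0, n3=1, n4=0, n5=0, n6=1, n7=1, giving Y1=0, Y2=1. Observed Y1=1, Y2=0.
Test 1: faults giving observed Y1=1, Y2=0 are {n4 stuck-at-1, n4 inverted output}.
Test 2 (a=1, b=1, c=0): fault-free n0=1, n1=0, n2=0, n3=1, n4=1, n5=1, n6=0, n7=1 → Y1=1, Y2=1; observed Y1=0, Y2=1. Eliminates n4 stuck-at-1.
Only n4 inverted output is consistent with every test.

n4 inverted output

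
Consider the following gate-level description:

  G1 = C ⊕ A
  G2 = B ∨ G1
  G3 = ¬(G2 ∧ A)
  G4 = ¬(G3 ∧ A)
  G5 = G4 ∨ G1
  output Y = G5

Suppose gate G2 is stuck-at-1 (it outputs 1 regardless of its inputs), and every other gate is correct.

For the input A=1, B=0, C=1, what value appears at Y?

Propagate with G2 forced: G1=0, G2=1 [stuck-at-1], G3=0, G4=1, G5=1.
So Y = 1. (Without the fault it would be 0.)

1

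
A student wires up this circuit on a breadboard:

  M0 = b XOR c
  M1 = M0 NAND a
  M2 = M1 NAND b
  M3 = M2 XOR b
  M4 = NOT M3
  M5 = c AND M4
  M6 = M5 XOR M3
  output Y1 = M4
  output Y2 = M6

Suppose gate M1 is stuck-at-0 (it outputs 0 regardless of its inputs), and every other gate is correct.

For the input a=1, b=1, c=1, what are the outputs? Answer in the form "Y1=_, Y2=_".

Propagate with M1 forced: M0=0, M1=0 [stuck-at-0], M2=1, M3=0, M4=1, M5=1, M6=1.
So the outputs are Y1=1, Y2=1. (Without the fault they would be Y1=0, Y2=1.)

Y1=1, Y2=1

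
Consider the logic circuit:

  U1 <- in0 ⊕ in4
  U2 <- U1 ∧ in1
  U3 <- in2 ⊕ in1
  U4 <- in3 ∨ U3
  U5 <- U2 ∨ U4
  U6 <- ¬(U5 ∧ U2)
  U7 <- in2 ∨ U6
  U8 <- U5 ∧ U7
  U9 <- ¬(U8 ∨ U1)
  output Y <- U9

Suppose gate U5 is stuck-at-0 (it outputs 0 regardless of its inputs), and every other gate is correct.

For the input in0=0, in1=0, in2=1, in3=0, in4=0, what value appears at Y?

1

Propagate with U5 forced: U1=0, U2=0, U3=1, U4=1, U5=0 [stuck-at-0], U6=1, U7=1, U8=0, U9=1.
So Y = 1. (Without the fault it would be 0.)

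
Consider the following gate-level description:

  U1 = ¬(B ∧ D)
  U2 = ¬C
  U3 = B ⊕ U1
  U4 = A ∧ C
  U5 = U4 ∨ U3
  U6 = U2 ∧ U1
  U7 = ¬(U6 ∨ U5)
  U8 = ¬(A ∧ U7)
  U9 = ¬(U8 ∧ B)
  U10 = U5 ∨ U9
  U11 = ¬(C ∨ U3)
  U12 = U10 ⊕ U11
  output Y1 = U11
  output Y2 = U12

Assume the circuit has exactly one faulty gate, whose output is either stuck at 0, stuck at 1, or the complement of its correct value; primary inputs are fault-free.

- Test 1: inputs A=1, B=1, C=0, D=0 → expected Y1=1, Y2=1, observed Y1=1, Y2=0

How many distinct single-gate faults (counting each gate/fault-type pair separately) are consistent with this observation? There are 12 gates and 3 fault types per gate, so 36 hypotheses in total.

18

Fault-free: U1=1, U2=1, U3=0, U4=0, U5=0, U6=1, U7=0, U8=1, U9=0, U10=0, U11=1, U12=1 → Y1=1, Y2=1. Observed Y1=1, Y2=0.
  U1: none of the 3 fault types match ✗
  U2: stuck-at-0, inverted output ✓; others ✗
  U3: none of the 3 fault types match ✗
  U4: stuck-at-1, inverted output ✓; others ✗
  U5: stuck-at-1, inverted output ✓; others ✗
  U6: stuck-at-0, inverted output ✓; others ✗
  U7: stuck-at-1, inverted output ✓; others ✗
  U8: stuck-at-0, inverted output ✓; others ✗
  U9: stuck-at-1, inverted output ✓; others ✗
  U10: stuck-at-1, inverted output ✓; others ✗
  U11: none of the 3 fault types match ✗
  U12: stuck-at-0, inverted output ✓; others ✗
Consistent faults: {U2 stuck-at-0, U2 inverted output, U4 stuck-at-1, U4 inverted output, U5 stuck-at-1, U5 inverted output, U6 stuck-at-0, U6 inverted output, U7 stuck-at-1, U7 inverted output, U8 stuck-at-0, U8 inverted output, U9 stuck-at-1, U9 inverted output, U10 stuck-at-1, U10 inverted output, U12 stuck-at-0, U12 inverted output} — 18 in all.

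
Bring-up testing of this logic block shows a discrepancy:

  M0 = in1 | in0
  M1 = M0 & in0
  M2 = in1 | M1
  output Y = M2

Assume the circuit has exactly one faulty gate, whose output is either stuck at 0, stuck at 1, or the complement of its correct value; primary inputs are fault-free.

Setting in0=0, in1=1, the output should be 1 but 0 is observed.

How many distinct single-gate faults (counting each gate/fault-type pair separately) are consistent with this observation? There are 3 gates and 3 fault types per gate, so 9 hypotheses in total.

2

Fault-free: M0=1, M1=0, M2=1 → 1. Observed 0.
  M0 stuck-at-0: output 1 ✗
  M0 stuck-at-1: output 1 ✗
  M0 inverted output: output 1 ✗
  M1 stuck-at-0: output 1 ✗
  M1 stuck-at-1: output 1 ✗
  M1 inverted output: output 1 ✗
  M2 stuck-at-0: output 0 ✓
  M2 stuck-at-1: output 1 ✗
  M2 inverted output: output 0 ✓
Consistent faults: {M2 stuck-at-0, M2 inverted output} — 2 in all.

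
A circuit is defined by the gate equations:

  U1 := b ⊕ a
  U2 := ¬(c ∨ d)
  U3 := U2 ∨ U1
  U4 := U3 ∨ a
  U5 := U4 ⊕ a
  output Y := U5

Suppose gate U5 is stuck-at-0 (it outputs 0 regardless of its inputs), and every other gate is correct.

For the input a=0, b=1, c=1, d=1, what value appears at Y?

0

Propagate with U5 forced: U1=1, U2=0, U3=1, U4=1, U5=0 [stuck-at-0].
So Y = 0. (Without the fault it would be 1.)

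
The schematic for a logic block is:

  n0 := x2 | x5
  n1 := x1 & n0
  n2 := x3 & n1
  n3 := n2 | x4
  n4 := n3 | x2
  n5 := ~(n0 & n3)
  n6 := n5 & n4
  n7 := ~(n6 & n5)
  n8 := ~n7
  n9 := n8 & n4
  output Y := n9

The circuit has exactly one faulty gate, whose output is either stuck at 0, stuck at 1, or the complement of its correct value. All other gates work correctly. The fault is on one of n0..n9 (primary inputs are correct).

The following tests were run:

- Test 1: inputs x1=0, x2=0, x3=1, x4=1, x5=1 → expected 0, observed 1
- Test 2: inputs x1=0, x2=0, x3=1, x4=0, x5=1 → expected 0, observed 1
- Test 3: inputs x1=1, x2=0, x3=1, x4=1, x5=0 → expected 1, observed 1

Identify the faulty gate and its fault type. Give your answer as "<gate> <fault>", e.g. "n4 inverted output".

Fault-free values for test 1 (x1=0, x2=0, x3=1, x4=1, x5=1): n0=1, n1=0, n2=0, n3=1, n4=1, n5=0, n6=0, n7=1, n8=0, n9=0, giving Y=0. Observed 1.
Test 1: faults giving observed 1 are {n0 stuck-at-0, n0 inverted output, n5 stuck-at-1, n5 inverted output, n7 stuck-at-0, n7 inverted output, n8 stuck-at-1, n8 inverted output, n9 stuck-at-1, n9 inverted output}.
Test 2 (x1=0, x2=0, x3=1, x4=0, x5=1): fault-free n0=1, n1=0, n2=0, n3=0, n4=0, n5=1, n6=0, n7=1, n8=0, n9=0 → 0; observed 1. Eliminates n0 stuck-at-0, n0 inverted output, n5 stuck-at-1, n5 inverted output, n7 stuck-at-0, n7 inverted output, n8 stuck-at-1, n8 inverted output.
Test 3 (x1=1, x2=0, x3=1, x4=1, x5=0): fault-free n0=0, n1=0, n2=0, n3=1, n4=1, n5=1, n6=1, n7=0, n8=1, n9=1 → 1; observed 1. Eliminates n9 inverted output.
Only n9 stuck-at-1 is consistent with every test.

n9 stuck-at-1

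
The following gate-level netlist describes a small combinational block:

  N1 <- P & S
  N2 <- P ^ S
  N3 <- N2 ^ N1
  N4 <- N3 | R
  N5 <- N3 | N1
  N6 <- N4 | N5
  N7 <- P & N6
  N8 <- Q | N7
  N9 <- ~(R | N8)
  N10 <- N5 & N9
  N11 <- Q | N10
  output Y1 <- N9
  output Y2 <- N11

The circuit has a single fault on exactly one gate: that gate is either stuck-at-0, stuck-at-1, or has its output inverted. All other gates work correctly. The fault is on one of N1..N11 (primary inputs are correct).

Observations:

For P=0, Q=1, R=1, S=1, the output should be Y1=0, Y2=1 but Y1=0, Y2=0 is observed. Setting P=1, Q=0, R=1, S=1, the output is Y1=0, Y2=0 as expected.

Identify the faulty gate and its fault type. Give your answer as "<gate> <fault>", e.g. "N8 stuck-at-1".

Fault-free values for test 1 (P=0, Q=1, R=1, S=1): N1=0, N2=1, N3=1, N4=1, N5=1, N6=1, N7=0, N8=1, N9=0, N10=0, N11=1, giving Y1=0, Y2=1. Observed Y1=0, Y2=0.
Test 1: faults giving observed Y1=0, Y2=0 are {N11 stuck-at-0, N11 inverted output}.
Test 2 (P=1, Q=0, R=1, S=1): fault-free N1=1, N2=0, N3=1, N4=1, N5=1, N6=1, N7=1, N8=1, N9=0, N10=0, N11=0 → Y1=0, Y2=0; observed Y1=0, Y2=0. Eliminates N11 inverted output.
Only N11 stuck-at-0 is consistent with every test.

N11 stuck-at-0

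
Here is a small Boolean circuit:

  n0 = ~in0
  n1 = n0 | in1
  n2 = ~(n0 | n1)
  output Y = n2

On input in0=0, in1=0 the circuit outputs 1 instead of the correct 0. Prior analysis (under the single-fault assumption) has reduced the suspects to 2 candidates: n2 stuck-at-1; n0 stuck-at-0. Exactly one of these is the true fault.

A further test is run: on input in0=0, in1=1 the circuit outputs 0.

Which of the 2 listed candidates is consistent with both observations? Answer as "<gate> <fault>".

n0 stuck-at-0

Evaluate each candidate on input in0=0, in1=1:
  n2 stuck-at-1: n0=1, n1=1, n2=1 [stuck-at-1] → 1 — eliminated
  n0 stuck-at-0: n0=0 [stuck-at-0], n1=1, n2=0 → 0 — matches
Only n0 stuck-at-0 reproduces the observed 0.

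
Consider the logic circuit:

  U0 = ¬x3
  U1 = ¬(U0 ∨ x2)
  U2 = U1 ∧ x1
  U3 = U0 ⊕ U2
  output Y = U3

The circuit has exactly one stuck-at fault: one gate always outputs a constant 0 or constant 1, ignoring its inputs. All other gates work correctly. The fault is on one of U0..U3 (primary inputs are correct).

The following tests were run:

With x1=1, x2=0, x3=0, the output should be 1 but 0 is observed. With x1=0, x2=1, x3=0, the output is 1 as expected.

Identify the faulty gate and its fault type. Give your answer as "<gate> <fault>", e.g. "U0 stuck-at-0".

U1 stuck-at-1

Fault-free values for test 1 (x1=1, x2=0, x3=0): U0=1, U1=0, U2=0, U3=1, giving Y=1. Observed 0.
Test 1: faults giving observed 0 are {U1 stuck-at-1, U2 stuck-at-1, U3 stuck-at-0}.
Test 2 (x1=0, x2=1, x3=0): fault-free U0=1, U1=0, U2=0, U3=1 → 1; observed 1. Eliminates U2 stuck-at-1, U3 stuck-at-0.
Only U1 stuck-at-1 is consistent with every test.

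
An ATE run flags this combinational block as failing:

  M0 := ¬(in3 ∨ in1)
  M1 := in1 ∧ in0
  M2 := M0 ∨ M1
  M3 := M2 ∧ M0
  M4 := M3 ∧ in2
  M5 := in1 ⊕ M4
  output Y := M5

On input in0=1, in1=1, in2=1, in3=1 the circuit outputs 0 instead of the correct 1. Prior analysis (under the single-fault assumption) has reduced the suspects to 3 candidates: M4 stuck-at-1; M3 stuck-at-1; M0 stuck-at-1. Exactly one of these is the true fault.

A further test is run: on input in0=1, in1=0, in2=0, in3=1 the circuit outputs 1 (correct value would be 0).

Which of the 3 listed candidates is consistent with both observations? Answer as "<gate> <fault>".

Evaluate each candidate on input in0=1, in1=0, in2=0, in3=1:
  M4 stuck-at-1: M0=0, M1=0, M2=0, M3=0, M4=1 [stuck-at-1], M5=1 → 1 — matches
  M3 stuck-at-1: M0=0, M1=0, M2=0, M3=1 [stuck-at-1], M4=0, M5=0 → 0 — eliminated
  M0 stuck-at-1: M0=1 [stuck-at-1], M1=0, M2=1, M3=1, M4=0, M5=0 → 0 — eliminated
Only M4 stuck-at-1 reproduces the observed 1.

M4 stuck-at-1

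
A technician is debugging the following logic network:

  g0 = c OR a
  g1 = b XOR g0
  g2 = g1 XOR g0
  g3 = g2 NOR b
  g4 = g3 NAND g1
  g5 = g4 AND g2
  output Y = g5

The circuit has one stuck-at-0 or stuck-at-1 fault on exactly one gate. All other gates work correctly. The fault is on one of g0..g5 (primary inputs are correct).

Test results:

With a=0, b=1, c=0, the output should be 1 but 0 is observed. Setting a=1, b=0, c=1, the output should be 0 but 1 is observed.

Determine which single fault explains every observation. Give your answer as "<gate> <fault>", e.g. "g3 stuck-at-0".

g1 stuck-at-0

Fault-free values for test 1 (a=0, b=1, c=0): g0=0, g1=1, g2=1, g3=0, g4=1, g5=1, giving Y=1. Observed 0.
Test 1: faults giving observed 0 are {g1 stuck-at-0, g2 stuck-at-0, g3 stuck-at-1, g4 stuck-at-0, g5 stuck-at-0}.
Test 2 (a=1, b=0, c=1): fault-free g0=1, g1=1, g2=0, g3=1, g4=0, g5=0 → 0; observed 1. Eliminates g2 stuck-at-0, g3 stuck-at-1, g4 stuck-at-0, g5 stuck-at-0.
Only g1 stuck-at-0 is consistent with every test.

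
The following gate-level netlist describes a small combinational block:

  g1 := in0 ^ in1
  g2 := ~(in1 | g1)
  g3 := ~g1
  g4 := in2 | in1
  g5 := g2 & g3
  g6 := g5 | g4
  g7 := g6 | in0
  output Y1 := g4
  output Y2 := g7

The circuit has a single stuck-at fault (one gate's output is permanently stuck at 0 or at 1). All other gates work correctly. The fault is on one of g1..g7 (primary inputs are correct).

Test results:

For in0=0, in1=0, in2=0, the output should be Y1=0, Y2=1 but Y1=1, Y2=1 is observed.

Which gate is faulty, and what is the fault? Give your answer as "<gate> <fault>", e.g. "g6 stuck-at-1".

g4 stuck-at-1

Fault-free values for test 1 (in0=0, in1=0, in2=0): g1=0, g2=1, g3=1, g4=0, g5=1, g6=1, g7=1, giving Y1=0, Y2=1. Observed Y1=1, Y2=1.
Test 1: faults giving observed Y1=1, Y2=1 are {g4 stuck-at-1}.
Only g4 stuck-at-1 is consistent with every test.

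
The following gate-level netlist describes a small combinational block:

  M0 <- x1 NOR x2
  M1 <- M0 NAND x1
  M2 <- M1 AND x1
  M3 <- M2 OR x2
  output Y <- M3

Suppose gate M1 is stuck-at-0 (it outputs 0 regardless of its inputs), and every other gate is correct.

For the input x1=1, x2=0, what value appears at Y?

Propagate with M1 forced: M0=0, M1=0 [stuck-at-0], M2=0, M3=0.
So Y = 0. (Without the fault it would be 1.)

0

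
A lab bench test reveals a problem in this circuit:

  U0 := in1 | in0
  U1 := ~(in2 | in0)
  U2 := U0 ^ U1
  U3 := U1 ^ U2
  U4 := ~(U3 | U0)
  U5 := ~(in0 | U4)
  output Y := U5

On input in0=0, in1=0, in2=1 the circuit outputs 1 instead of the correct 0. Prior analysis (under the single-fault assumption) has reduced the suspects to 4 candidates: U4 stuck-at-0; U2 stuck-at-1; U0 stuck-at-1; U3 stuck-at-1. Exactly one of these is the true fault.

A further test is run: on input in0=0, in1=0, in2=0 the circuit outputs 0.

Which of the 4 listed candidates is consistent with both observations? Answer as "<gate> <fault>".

U2 stuck-at-1

Evaluate each candidate on input in0=0, in1=0, in2=0:
  U4 stuck-at-0: U0=0, U1=1, U2=1, U3=0, U4=0 [stuck-at-0], U5=1 → 1 — eliminated
  U2 stuck-at-1: U0=0, U1=1, U2=1 [stuck-at-1], U3=0, U4=1, U5=0 → 0 — matches
  U0 stuck-at-1: U0=1 [stuck-at-1], U1=1, U2=0, U3=1, U4=0, U5=1 → 1 — eliminated
  U3 stuck-at-1: U0=0, U1=1, U2=1, U3=1 [stuck-at-1], U4=0, U5=1 → 1 — eliminated
Only U2 stuck-at-1 reproduces the observed 0.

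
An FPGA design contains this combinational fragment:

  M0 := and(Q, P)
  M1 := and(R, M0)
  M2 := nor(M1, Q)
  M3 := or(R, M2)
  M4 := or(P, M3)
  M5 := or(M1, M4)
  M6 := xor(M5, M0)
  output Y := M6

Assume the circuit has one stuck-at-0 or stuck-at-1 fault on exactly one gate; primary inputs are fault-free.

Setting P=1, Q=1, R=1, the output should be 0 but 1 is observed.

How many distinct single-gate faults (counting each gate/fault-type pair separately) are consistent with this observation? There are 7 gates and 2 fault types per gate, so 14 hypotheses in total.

Fault-free: M0=1, M1=1, M2=0, M3=1, M4=1, M5=1, M6=0 → 0. Observed 1.
  M0 stuck-at-0: output 1 ✓
  M0 stuck-at-1: output 0 ✗
  M1 stuck-at-0: output 0 ✗
  M1 stuck-at-1: output 0 ✗
  M2 stuck-at-0: output 0 ✗
  M2 stuck-at-1: output 0 ✗
  M3 stuck-at-0: output 0 ✗
  M3 stuck-at-1: output 0 ✗
  M4 stuck-at-0: output 0 ✗
  M4 stuck-at-1: output 0 ✗
  M5 stuck-at-0: output 1 ✓
  M5 stuck-at-1: output 0 ✗
  M6 stuck-at-0: output 0 ✗
  M6 stuck-at-1: output 1 ✓
Consistent faults: {M0 stuck-at-0, M5 stuck-at-0, M6 stuck-at-1} — 3 in all.

3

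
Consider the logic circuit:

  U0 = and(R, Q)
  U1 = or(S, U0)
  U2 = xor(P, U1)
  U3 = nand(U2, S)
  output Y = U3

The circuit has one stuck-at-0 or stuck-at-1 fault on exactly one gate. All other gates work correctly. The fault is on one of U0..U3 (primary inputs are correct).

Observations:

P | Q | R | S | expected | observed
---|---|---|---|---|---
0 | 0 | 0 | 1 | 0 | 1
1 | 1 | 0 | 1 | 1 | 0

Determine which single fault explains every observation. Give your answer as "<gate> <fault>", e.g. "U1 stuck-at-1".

Fault-free values for test 1 (P=0, Q=0, R=0, S=1): U0=0, U1=1, U2=1, U3=0, giving Y=0. Observed 1.
Test 1: faults giving observed 1 are {U1 stuck-at-0, U2 stuck-at-0, U3 stuck-at-1}.
Test 2 (P=1, Q=1, R=0, S=1): fault-free U0=0, U1=1, U2=0, U3=1 → 1; observed 0. Eliminates U2 stuck-at-0, U3 stuck-at-1.
Only U1 stuck-at-0 is consistent with every test.

U1 stuck-at-0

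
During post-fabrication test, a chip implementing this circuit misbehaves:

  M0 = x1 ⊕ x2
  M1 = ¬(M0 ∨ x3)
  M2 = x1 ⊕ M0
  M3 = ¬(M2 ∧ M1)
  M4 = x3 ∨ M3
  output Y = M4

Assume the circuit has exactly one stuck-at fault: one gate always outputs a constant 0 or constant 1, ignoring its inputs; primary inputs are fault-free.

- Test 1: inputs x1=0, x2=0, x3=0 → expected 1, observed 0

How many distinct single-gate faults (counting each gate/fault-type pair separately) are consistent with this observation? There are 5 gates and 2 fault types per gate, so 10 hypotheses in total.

Fault-free: M0=0, M1=1, M2=0, M3=1, M4=1 → 1. Observed 0.
  M0 stuck-at-0: output 1 ✗
  M0 stuck-at-1: output 1 ✗
  M1 stuck-at-0: output 1 ✗
  M1 stuck-at-1: output 1 ✗
  M2 stuck-at-0: output 1 ✗
  M2 stuck-at-1: output 0 ✓
  M3 stuck-at-0: output 0 ✓
  M3 stuck-at-1: output 1 ✗
  M4 stuck-at-0: output 0 ✓
  M4 stuck-at-1: output 1 ✗
Consistent faults: {M2 stuck-at-1, M3 stuck-at-0, M4 stuck-at-0} — 3 in all.

3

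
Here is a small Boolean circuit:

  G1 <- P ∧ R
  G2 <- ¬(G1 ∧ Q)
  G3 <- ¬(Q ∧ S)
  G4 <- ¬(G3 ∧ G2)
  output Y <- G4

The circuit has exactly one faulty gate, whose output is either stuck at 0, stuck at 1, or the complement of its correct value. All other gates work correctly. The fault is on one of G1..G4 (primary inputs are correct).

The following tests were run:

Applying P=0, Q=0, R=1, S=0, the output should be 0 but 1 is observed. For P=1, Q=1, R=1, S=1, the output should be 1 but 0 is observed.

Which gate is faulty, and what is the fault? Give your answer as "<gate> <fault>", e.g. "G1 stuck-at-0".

Fault-free values for test 1 (P=0, Q=0, R=1, S=0): G1=0, G2=1, G3=1, G4=0, giving Y=0. Observed 1.
Test 1: faults giving observed 1 are {G2 stuck-at-0, G2 inverted output, G3 stuck-at-0, G3 inverted output, G4 stuck-at-1, G4 inverted output}.
Test 2 (P=1, Q=1, R=1, S=1): fault-free G1=1, G2=0, G3=0, G4=1 → 1; observed 0. Eliminates G2 stuck-at-0, G2 inverted output, G3 stuck-at-0, G3 inverted output, G4 stuck-at-1.
Only G4 inverted output is consistent with every test.

G4 inverted output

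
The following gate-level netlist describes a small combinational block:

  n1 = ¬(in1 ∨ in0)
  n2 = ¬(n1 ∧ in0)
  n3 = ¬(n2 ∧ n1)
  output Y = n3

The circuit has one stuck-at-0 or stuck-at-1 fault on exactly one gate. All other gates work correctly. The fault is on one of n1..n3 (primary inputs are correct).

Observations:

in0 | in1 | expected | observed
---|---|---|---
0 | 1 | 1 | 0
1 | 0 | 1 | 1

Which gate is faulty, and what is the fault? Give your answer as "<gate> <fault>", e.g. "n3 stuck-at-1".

Fault-free values for test 1 (in0=0, in1=1): n1=0, n2=1, n3=1, giving Y=1. Observed 0.
Test 1: faults giving observed 0 are {n1 stuck-at-1, n3 stuck-at-0}.
Test 2 (in0=1, in1=0): fault-free n1=0, n2=1, n3=1 → 1; observed 1. Eliminates n3 stuck-at-0.
Only n1 stuck-at-1 is consistent with every test.

n1 stuck-at-1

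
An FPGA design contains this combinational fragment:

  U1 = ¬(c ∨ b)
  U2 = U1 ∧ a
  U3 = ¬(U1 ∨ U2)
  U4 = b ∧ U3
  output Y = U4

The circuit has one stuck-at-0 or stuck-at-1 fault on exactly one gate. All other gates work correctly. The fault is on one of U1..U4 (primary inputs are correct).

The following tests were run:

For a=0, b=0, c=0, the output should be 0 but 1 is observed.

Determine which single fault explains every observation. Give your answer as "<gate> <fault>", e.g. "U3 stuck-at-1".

Fault-free values for test 1 (a=0, b=0, c=0): U1=1, U2=0, U3=0, U4=0, giving Y=0. Observed 1.
Test 1: faults giving observed 1 are {U4 stuck-at-1}.
Only U4 stuck-at-1 is consistent with every test.

U4 stuck-at-1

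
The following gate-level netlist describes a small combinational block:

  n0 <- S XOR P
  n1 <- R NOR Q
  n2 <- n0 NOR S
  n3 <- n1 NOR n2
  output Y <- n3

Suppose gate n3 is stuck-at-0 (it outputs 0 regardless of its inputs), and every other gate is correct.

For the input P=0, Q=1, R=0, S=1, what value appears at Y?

0

Propagate with n3 forced: n0=1, n1=0, n2=0, n3=0 [stuck-at-0].
So Y = 0. (Without the fault it would be 1.)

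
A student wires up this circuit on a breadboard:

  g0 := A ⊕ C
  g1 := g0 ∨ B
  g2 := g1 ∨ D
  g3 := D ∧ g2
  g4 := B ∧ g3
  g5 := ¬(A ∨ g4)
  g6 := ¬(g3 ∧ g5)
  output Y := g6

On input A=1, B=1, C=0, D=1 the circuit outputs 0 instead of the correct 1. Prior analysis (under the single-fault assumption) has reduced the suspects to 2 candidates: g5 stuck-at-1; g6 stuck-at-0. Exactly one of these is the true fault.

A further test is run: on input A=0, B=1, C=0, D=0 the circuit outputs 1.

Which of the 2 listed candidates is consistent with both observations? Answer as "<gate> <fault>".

Evaluate each candidate on input A=0, B=1, C=0, D=0:
  g5 stuck-at-1: g0=0, g1=1, g2=1, g3=0, g4=0, g5=1 [stuck-at-1], g6=1 → 1 — matches
  g6 stuck-at-0: g0=0, g1=1, g2=1, g3=0, g4=0, g5=1, g6=0 [stuck-at-0] → 0 — eliminated
Only g5 stuck-at-1 reproduces the observed 1.

g5 stuck-at-1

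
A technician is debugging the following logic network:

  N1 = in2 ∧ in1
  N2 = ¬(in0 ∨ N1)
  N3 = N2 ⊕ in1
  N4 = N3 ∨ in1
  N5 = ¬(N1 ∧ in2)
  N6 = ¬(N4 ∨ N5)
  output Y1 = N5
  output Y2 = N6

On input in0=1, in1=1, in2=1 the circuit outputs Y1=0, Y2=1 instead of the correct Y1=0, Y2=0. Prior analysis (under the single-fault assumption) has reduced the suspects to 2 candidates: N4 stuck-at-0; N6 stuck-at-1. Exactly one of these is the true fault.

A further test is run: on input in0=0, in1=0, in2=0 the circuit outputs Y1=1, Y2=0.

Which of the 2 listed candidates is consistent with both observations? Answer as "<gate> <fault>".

N4 stuck-at-0

Evaluate each candidate on input in0=0, in1=0, in2=0:
  N4 stuck-at-0: N1=0, N2=1, N3=1, N4=0 [stuck-at-0], N5=1, N6=0 → Y1=1, Y2=0 — matches
  N6 stuck-at-1: N1=0, N2=1, N3=1, N4=1, N5=1, N6=1 [stuck-at-1] → Y1=1, Y2=1 — eliminated
Only N4 stuck-at-0 reproduces the observed Y1=1, Y2=0.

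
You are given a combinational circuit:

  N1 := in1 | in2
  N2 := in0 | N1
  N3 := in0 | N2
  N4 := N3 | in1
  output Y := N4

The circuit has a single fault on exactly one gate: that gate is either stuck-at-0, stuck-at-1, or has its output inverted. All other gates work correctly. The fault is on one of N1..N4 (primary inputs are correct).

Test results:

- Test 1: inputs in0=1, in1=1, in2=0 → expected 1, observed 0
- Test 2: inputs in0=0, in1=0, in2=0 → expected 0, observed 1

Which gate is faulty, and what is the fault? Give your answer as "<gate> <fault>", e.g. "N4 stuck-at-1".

Fault-free values for test 1 (in0=1, in1=1, in2=0): N1=1, N2=1, N3=1, N4=1, giving Y=1. Observed 0.
Test 1: faults giving observed 0 are {N4 stuck-at-0, N4 inverted output}.
Test 2 (in0=0, in1=0, in2=0): fault-free N1=0, N2=0, N3=0, N4=0 → 0; observed 1. Eliminates N4 stuck-at-0.
Only N4 inverted output is consistent with every test.

N4 inverted output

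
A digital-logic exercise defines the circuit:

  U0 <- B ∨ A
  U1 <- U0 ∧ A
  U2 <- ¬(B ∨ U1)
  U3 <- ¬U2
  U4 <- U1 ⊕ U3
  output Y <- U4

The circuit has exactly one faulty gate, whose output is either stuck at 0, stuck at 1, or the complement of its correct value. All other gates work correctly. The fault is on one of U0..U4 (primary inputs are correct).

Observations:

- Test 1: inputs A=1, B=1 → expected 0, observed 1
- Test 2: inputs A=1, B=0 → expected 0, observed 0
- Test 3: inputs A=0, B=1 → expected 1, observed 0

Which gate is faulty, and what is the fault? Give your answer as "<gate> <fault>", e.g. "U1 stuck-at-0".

Fault-free values for test 1 (A=1, B=1): U0=1, U1=1, U2=0, U3=1, U4=0, giving Y=0. Observed 1.
Test 1: faults giving observed 1 are {U0 stuck-at-0, U0 inverted output, U1 stuck-at-0, U1 inverted output, U2 stuck-at-1, U2 inverted output, U3 stuck-at-0, U3 inverted output, U4 stuck-at-1, U4 inverted output}.
Test 2 (A=1, B=0): fault-free U0=1, U1=1, U2=0, U3=1, U4=0 → 0; observed 0. Eliminates U2 stuck-at-1, U2 inverted output, U3 stuck-at-0, U3 inverted output, U4 stuck-at-1, U4 inverted output.
Test 3 (A=0, B=1): fault-free U0=1, U1=0, U2=0, U3=1, U4=1 → 1; observed 0. Eliminates U0 stuck-at-0, U0 inverted output, U1 stuck-at-0.
Only U1 inverted output is consistent with every test.

U1 inverted output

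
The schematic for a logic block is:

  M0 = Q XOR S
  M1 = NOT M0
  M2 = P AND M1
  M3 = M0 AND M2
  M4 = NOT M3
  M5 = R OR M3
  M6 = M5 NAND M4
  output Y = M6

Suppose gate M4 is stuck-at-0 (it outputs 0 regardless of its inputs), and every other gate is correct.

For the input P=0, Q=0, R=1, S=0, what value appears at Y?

Propagate with M4 forced: M0=0, M1=1, M2=0, M3=0, M4=0 [stuck-at-0], M5=1, M6=1.
So Y = 1. (Without the fault it would be 0.)

1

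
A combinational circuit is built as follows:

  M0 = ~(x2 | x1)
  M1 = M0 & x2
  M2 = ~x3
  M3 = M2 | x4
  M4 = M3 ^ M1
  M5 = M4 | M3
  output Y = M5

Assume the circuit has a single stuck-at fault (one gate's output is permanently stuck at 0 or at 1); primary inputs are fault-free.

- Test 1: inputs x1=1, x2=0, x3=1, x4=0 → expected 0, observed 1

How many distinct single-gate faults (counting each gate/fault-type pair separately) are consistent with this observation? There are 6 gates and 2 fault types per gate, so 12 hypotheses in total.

5

Fault-free: M0=0, M1=0, M2=0, M3=0, M4=0, M5=0 → 0. Observed 1.
  M0 stuck-at-0: output 0 ✗
  M0 stuck-at-1: output 0 ✗
  M1 stuck-at-0: output 0 ✗
  M1 stuck-at-1: output 1 ✓
  M2 stuck-at-0: output 0 ✗
  M2 stuck-at-1: output 1 ✓
  M3 stuck-at-0: output 0 ✗
  M3 stuck-at-1: output 1 ✓
  M4 stuck-at-0: output 0 ✗
  M4 stuck-at-1: output 1 ✓
  M5 stuck-at-0: output 0 ✗
  M5 stuck-at-1: output 1 ✓
Consistent faults: {M1 stuck-at-1, M2 stuck-at-1, M3 stuck-at-1, M4 stuck-at-1, M5 stuck-at-1} — 5 in all.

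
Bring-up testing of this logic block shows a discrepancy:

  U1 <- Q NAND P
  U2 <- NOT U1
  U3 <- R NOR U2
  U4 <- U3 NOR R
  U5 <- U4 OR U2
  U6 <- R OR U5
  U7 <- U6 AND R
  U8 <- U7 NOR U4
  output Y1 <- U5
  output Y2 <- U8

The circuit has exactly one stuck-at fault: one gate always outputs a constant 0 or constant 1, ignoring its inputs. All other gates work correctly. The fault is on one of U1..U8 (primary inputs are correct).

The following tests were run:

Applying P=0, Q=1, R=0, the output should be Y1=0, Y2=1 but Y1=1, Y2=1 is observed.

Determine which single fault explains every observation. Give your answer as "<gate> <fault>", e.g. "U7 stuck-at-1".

Fault-free values for test 1 (P=0, Q=1, R=0): U1=1, U2=0, U3=1, U4=0, U5=0, U6=0, U7=0, U8=1, giving Y1=0, Y2=1. Observed Y1=1, Y2=1.
Test 1: faults giving observed Y1=1, Y2=1 are {U5 stuck-at-1}.
Only U5 stuck-at-1 is consistent with every test.

U5 stuck-at-1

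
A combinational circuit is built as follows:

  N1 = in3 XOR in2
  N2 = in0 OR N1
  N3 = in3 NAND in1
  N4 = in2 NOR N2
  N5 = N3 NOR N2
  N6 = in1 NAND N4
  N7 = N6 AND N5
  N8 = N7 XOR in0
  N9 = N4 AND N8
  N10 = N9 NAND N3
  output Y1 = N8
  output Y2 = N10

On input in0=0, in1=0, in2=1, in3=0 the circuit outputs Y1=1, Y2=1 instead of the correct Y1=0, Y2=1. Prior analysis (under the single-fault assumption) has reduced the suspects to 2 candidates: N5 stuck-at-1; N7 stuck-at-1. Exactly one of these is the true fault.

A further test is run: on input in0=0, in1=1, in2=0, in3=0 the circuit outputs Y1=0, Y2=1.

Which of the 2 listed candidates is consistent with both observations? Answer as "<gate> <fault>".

N5 stuck-at-1

Evaluate each candidate on input in0=0, in1=1, in2=0, in3=0:
  N5 stuck-at-1: N1=0, N2=0, N3=1, N4=1, N5=1 [stuck-at-1], N6=0, N7=0, N8=0, N9=0, N10=1 → Y1=0, Y2=1 — matches
  N7 stuck-at-1: N1=0, N2=0, N3=1, N4=1, N5=0, N6=0, N7=1 [stuck-at-1], N8=1, N9=1, N10=0 → Y1=1, Y2=0 — eliminated
Only N5 stuck-at-1 reproduces the observed Y1=0, Y2=1.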